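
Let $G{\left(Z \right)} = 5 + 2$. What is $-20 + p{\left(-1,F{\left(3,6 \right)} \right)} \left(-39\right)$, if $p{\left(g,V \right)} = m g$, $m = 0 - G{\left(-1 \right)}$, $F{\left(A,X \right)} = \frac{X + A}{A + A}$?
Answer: $-293$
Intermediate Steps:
$G{\left(Z \right)} = 7$
$F{\left(A,X \right)} = \frac{A + X}{2 A}$
$m = -7$ ($m = 0 - 7 = -7$)
$p{\left(g,V \right)} = - 7 g$
$-20 + p{\left(-1,F{\left(3,6 \right)} \right)} \left(-39\right) = -20 + \left(-7\right) \left(-1\right) \left(-39\right) = -20 + 7 \left(-39\right) = -20 - 273 = -293$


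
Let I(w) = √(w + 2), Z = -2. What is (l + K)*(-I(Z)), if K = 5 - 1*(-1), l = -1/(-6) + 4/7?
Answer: 0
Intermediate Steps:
I(w) = √(2 + w)
l = 31/42 (l = -1*(-⅙) + 4*(⅐) = ⅙ + 4/7 = 31/42 ≈ 0.73810)
K = 6 (K = 5 + 1 = 6)
(l + K)*(-I(Z)) = (31/42 + 6)*(-√(2 - 2)) = 283*(-√0)/42 = 283*(-1*0)/42 = (283/42)*0 = 0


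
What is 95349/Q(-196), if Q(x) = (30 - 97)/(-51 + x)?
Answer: 23551203/67 ≈ 3.5151e+5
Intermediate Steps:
Q(x) = -67/(-51 + x)
95349/Q(-196) = 95349/((-67/(-51 - 196))) = 95349/((-67/(-247))) = 95349/((-67*(-1/247))) = 95349/(67/247) = 95349*(247/67) = 23551203/67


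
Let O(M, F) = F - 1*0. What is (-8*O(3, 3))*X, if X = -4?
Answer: 96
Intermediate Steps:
O(M, F) = F (O(M, F) = F + 0 = F)
(-8*O(3, 3))*X = -8*3*(-4) = -24*(-4) = 96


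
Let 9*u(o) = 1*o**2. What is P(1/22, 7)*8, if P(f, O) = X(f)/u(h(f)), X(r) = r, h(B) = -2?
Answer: 9/11 ≈ 0.81818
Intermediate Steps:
u(o) = o**2/9 (u(o) = (1*o**2)/9 = o**2/9)
P(f, O) = 9*f/4 (P(f, O) = f/(((1/9)*(-2)**2)) = f/(((1/9)*4)) = f/(4/9) = f*(9/4) = 9*f/4)
P(1/22, 7)*8 = ((9/4)/22)*8 = ((9/4)*(1/22))*8 = (9/88)*8 = 9/11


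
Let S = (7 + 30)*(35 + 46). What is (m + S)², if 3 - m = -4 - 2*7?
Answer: 9108324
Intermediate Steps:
S = 2997 (S = 37*81 = 2997)
m = 21 (m = 3 - (-4 - 2*7) = 3 - (-4 - 14) = 3 - 1*(-18) = 3 + 18 = 21)
(m + S)² = (21 + 2997)² = 3018² = 9108324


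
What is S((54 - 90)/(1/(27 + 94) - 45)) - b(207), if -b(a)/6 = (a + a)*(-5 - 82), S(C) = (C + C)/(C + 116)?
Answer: -34353606042/158965 ≈ -2.1611e+5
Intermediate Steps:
S(C) = 2*C/(116 + C) (S(C) = (2*C)/(116 + C) = 2*C/(116 + C))
b(a) = 1044*a (b(a) = -6*(a + a)*(-5 - 82) = -6*2*a*(-87) = -(-1044)*a = 1044*a)
S((54 - 90)/(1/(27 + 94) - 45)) - b(207) = 2*((54 - 90)/(1/(27 + 94) - 45))/(116 + (54 - 90)/(1/(27 + 94) - 45)) - 1044*207 = 2*(-36/(1/121 - 45))/(116 - 36/(1/121 - 45)) - 1*216108 = 2*(-36/(1/121 - 45))/(116 - 36/(1/121 - 45)) - 216108 = 2*(-36/(-5444/121))/(116 - 36/(-5444/121)) - 216108 = 2*(-36*(-121/5444))/(116 - 36*(-121/5444)) - 216108 = 2*(1089/1361)/(116 + 1089/1361) - 216108 = 2*(1089/1361)/(158965/1361) - 216108 = 2*(1089/1361)*(1361/158965) - 216108 = 2178/158965 - 216108 = -34353606042/158965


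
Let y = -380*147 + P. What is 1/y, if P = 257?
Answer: -1/55603 ≈ -1.7985e-5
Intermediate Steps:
y = -55603 (y = -380*147 + 257 = -55860 + 257 = -55603)
1/y = 1/(-55603) = -1/55603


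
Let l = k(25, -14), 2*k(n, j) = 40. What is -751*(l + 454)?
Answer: -355974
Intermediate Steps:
k(n, j) = 20 (k(n, j) = (½)*40 = 20)
l = 20
-751*(l + 454) = -751*(20 + 454) = -751*474 = -355974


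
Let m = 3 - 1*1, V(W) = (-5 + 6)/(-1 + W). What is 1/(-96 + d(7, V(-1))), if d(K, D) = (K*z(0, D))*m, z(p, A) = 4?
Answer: -1/40 ≈ -0.025000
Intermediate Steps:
V(W) = 1/(-1 + W)
m = 2 (m = 3 - 1 = 2)
d(K, D) = 8*K (d(K, D) = (K*4)*2 = (4*K)*2 = 8*K)
1/(-96 + d(7, V(-1))) = 1/(-96 + 8*7) = 1/(-96 + 56) = 1/(-40) = -1/40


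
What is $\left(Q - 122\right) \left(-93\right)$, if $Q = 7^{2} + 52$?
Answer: $1953$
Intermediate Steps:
$Q = 101$ ($Q = 49 + 52 = 101$)
$\left(Q - 122\right) \left(-93\right) = \left(101 - 122\right) \left(-93\right) = \left(-21\right) \left(-93\right) = 1953$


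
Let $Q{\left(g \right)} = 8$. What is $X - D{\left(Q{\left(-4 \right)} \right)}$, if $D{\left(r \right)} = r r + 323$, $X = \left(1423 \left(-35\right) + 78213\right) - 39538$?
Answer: $-11517$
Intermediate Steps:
$X = -11130$ ($X = \left(-49805 + 78213\right) - 39538 = 28408 - 39538 = -11130$)
$D{\left(r \right)} = 323 + r^{2}$ ($D{\left(r \right)} = r^{2} + 323 = 323 + r^{2}$)
$X - D{\left(Q{\left(-4 \right)} \right)} = -11130 - \left(323 + 8^{2}\right) = -11130 - \left(323 + 64\right) = -11130 - 387 = -11517$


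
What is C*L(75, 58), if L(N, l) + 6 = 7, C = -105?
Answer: -105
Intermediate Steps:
L(N, l) = 1 (L(N, l) = -6 + 7 = 1)
C*L(75, 58) = -105*1 = -105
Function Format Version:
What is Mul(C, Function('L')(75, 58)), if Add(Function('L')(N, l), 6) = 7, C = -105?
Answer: -105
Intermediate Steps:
Function('L')(N, l) = 1 (Function('L')(N, l) = Add(-6, 7) = 1)
Mul(C, Function('L')(75, 58)) = Mul(-105, 1) = -105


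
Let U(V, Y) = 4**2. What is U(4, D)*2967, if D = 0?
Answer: 47472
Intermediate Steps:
U(V, Y) = 16
U(4, D)*2967 = 16*2967 = 47472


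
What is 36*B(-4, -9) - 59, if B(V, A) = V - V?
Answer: -59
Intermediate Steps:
B(V, A) = 0
36*B(-4, -9) - 59 = 36*0 - 59 = 0 - 59 = -59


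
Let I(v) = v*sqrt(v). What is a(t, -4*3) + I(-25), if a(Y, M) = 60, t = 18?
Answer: 60 - 125*I ≈ 60.0 - 125.0*I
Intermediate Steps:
I(v) = v**(3/2)
a(t, -4*3) + I(-25) = 60 + (-25)**(3/2) = 60 - 125*I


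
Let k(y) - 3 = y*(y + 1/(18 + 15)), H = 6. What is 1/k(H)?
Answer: 11/431 ≈ 0.025522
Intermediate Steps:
k(y) = 3 + y*(1/33 + y) (k(y) = 3 + y*(y + 1/(18 + 15)) = 3 + y*(y + 1/33) = 3 + y*(1/33 + y))
1/k(H) = 1/(3 + 6² + (1/33)*6) = 1/(3 + 36 + 2/11) = 1/(431/11) = 11/431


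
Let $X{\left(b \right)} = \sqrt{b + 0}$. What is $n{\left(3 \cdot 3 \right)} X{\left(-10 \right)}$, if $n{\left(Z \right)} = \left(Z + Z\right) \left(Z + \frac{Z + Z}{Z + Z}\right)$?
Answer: $180 i \sqrt{10} \approx 569.21 i$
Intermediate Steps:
$n{\left(Z \right)} = 2 Z \left(1 + Z\right)$ ($n{\left(Z \right)} = 2 Z \left(Z + \frac{2 Z}{2 Z}\right) = 2 Z \left(Z + 2 Z \frac{1}{2 Z}\right) = 2 Z \left(Z + 1\right) = 2 Z \left(1 + Z\right)$)
$X{\left(b \right)} = \sqrt{b}$
$n{\left(3 \cdot 3 \right)} X{\left(-10 \right)} = 2 \cdot 3 \cdot 3 \left(1 + 3 \cdot 3\right) \sqrt{-10} = 2 \cdot 9 \left(1 + 9\right) i \sqrt{10} = 2 \cdot 9 \cdot 10 i \sqrt{10} = 180 i \sqrt{10}$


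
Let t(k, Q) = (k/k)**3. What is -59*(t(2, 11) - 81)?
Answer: 4720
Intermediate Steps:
t(k, Q) = 1 (t(k, Q) = 1**3 = 1)
-59*(t(2, 11) - 81) = -59*(1 - 81) = -59*(-80) = 4720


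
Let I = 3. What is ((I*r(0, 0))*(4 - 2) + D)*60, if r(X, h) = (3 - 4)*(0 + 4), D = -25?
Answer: -2940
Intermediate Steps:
r(X, h) = -4 (r(X, h) = -1*4 = -4)
((I*r(0, 0))*(4 - 2) + D)*60 = ((3*(-4))*(4 - 2) - 25)*60 = (-12*2 - 25)*60 = (-24 - 25)*60 = -49*60 = -2940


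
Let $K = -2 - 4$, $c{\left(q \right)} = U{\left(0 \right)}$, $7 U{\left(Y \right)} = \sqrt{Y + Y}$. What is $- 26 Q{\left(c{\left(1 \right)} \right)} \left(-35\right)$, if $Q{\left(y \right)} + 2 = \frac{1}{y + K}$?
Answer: $- \frac{5915}{3} \approx -1971.7$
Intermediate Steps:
$U{\left(Y \right)} = \frac{\sqrt{2} \sqrt{Y}}{7}$ ($U{\left(Y \right)} = \frac{\sqrt{Y + Y}}{7} = \frac{\sqrt{2 Y}}{7} = \frac{\sqrt{2} \sqrt{Y}}{7}$)
$c{\left(q \right)} = 0$ ($c{\left(q \right)} = \frac{\sqrt{2} \sqrt{0}}{7} = \frac{1}{7} \sqrt{2} \cdot 0 = 0$)
$K = -6$ ($K = -2 - 4 = -6$)
$Q{\left(y \right)} = -2 + \frac{1}{-6 + y}$ ($Q{\left(y \right)} = -2 + \frac{1}{y - 6} = -2 + \frac{1}{-6 + y}$)
$- 26 Q{\left(c{\left(1 \right)} \right)} \left(-35\right) = - 26 \frac{13 - 0}{-6 + 0} \left(-35\right) = - 26 \frac{13 + 0}{-6} \left(-35\right) = - 26 \left(\left(- \frac{1}{6}\right) 13\right) \left(-35\right) = \left(-26\right) \left(- \frac{13}{6}\right) \left(-35\right) = \frac{169}{3} \left(-35\right) = - \frac{5915}{3}$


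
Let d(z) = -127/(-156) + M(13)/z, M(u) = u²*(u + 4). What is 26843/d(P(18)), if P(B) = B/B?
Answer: 4187508/448315 ≈ 9.3405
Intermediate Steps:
P(B) = 1
M(u) = u²*(4 + u)
d(z) = 127/156 + 2873/z (d(z) = -127/(-156) + (13²*(4 + 13))/z = -127*(-1/156) + (169*17)/z = 127/156 + 2873/z)
26843/d(P(18)) = 26843/(127/156 + 2873/1) = 26843/(127/156 + 2873*1) = 26843/(127/156 + 2873) = 26843/(448315/156) = 26843*(156/448315) = 4187508/448315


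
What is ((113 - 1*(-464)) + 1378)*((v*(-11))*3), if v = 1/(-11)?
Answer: 5865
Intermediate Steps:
v = -1/11 ≈ -0.090909
((113 - 1*(-464)) + 1378)*((v*(-11))*3) = ((113 - 1*(-464)) + 1378)*(-1/11*(-11)*3) = ((113 + 464) + 1378)*(1*3) = (577 + 1378)*3 = 1955*3 = 5865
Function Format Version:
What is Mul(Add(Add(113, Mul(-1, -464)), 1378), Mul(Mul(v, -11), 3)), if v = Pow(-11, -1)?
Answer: 5865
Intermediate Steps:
v = Rational(-1, 11) ≈ -0.090909
Mul(Add(Add(113, Mul(-1, -464)), 1378), Mul(Mul(v, -11), 3)) = Mul(Add(Add(113, Mul(-1, -464)), 1378), Mul(Mul(Rational(-1, 11), -11), 3)) = Mul(Add(Add(113, 464), 1378), Mul(1, 3)) = Mul(Add(577, 1378), 3) = Mul(1955, 3) = 5865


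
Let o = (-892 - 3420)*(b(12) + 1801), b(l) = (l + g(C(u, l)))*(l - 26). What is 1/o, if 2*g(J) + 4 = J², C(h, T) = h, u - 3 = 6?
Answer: -1/4717328 ≈ -2.1198e-7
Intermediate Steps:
u = 9 (u = 3 + 6 = 9)
g(J) = -2 + J²/2
b(l) = (-26 + l)*(77/2 + l) (b(l) = (l + (-2 + (½)*9²))*(l - 26) = (l + (-2 + (½)*81))*(-26 + l) = (l + (-2 + 81/2))*(-26 + l) = (l + 77/2)*(-26 + l) = (77/2 + l)*(-26 + l) = (-26 + l)*(77/2 + l))
o = -4717328 (o = (-892 - 3420)*((-1001 + 12² + (25/2)*12) + 1801) = -4312*((-1001 + 144 + 150) + 1801) = -4312*(-707 + 1801) = -4312*1094 = -4717328)
1/o = 1/(-4717328) = -1/4717328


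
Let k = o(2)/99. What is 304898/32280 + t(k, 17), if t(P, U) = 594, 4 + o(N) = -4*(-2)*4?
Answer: 9739609/16140 ≈ 603.45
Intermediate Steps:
o(N) = 28 (o(N) = -4 - 4*(-2)*4 = -4 + 8*4 = -4 + 32 = 28)
k = 28/99 ≈ 0.28283
304898/32280 + t(k, 17) = 304898/32280 + 594 = 304898*(1/32280) + 594 = 152449/16140 + 594 = 9739609/16140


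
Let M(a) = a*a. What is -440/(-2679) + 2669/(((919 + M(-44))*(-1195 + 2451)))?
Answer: 10095143/61188360 ≈ 0.16498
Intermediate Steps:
M(a) = a²
-440/(-2679) + 2669/(((919 + M(-44))*(-1195 + 2451))) = -440/(-2679) + 2669/(((919 + (-44)²)*(-1195 + 2451))) = -440*(-1/2679) + 2669/(((919 + 1936)*1256)) = 440/2679 + 2669/((2855*1256)) = 440/2679 + 2669/3585880 = 440/2679 + 2669*(1/3585880) = 440/2679 + 17/22840 = 10095143/61188360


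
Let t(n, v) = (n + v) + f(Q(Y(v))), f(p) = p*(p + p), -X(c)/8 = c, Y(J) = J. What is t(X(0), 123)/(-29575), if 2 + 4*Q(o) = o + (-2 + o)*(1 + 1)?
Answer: -132753/236600 ≈ -0.56109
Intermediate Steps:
X(c) = -8*c
Q(o) = -3/2 + 3*o/4 (Q(o) = -½ + (o + (-2 + o)*(1 + 1))/4 = -½ + (o + (-2 + o)*2)/4 = -½ + (o + (-4 + 2*o))/4 = -½ + (-4 + 3*o)/4 = -½ + (-1 + 3*o/4) = -3/2 + 3*o/4)
f(p) = 2*p² (f(p) = p*(2*p) = 2*p²)
t(n, v) = n + v + 2*(-3/2 + 3*v/4)² (t(n, v) = (n + v) + 2*(-3/2 + 3*v/4)² = n + v + 2*(-3/2 + 3*v/4)²)
t(X(0), 123)/(-29575) = (-8*0 + 123 + 9*(-2 + 123)²/8)/(-29575) = (0 + 123 + (9/8)*121²)*(-1/29575) = (0 + 123 + (9/8)*14641)*(-1/29575) = (0 + 123 + 131769/8)*(-1/29575) = (132753/8)*(-1/29575) = -132753/236600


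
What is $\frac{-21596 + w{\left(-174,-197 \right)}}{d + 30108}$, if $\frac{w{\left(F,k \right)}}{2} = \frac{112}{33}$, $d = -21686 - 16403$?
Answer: $\frac{712444}{263373} \approx 2.7051$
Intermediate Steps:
$d = -38089$ ($d = -21686 - 16403 = -38089$)
$w{\left(F,k \right)} = \frac{224}{33}$ ($w{\left(F,k \right)} = 2 \cdot \frac{112}{33} = \frac{224}{33}$)
$\frac{-21596 + w{\left(-174,-197 \right)}}{d + 30108} = \frac{-21596 + \frac{224}{33}}{-38089 + 30108} = - \frac{712444}{33 \left(-7981\right)} = \left(- \frac{712444}{33}\right) \left(- \frac{1}{7981}\right) = \frac{712444}{263373}$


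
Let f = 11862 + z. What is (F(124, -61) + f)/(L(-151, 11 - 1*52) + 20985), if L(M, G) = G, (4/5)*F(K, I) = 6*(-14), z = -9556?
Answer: 2201/20944 ≈ 0.10509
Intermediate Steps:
F(K, I) = -105 (F(K, I) = 5*(6*(-14))/4 = (5/4)*(-84) = -105)
f = 2306 (f = 11862 - 9556 = 2306)
(F(124, -61) + f)/(L(-151, 11 - 1*52) + 20985) = (-105 + 2306)/((11 - 1*52) + 20985) = 2201/((11 - 52) + 20985) = 2201/(-41 + 20985) = 2201/20944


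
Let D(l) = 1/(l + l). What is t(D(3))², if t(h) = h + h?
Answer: ⅑ ≈ 0.11111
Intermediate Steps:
D(l) = 1/(2*l)
t(h) = 2*h
t(D(3))² = (2*((½)/3))² = (2*((½)*(⅓)))² = (2*(⅙))² = (⅓)² = ⅑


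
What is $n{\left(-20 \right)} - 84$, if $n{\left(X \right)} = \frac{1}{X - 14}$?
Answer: $- \frac{2857}{34} \approx -84.029$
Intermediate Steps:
$n{\left(X \right)} = \frac{1}{-14 + X}$
$n{\left(-20 \right)} - 84 = \frac{1}{-14 - 20} - 84 = \frac{1}{-34} - 84 = - \frac{1}{34} - 84 = - \frac{2857}{34}$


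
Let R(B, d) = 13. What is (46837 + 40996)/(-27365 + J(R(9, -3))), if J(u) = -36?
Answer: -87833/27401 ≈ -3.2055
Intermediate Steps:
(46837 + 40996)/(-27365 + J(R(9, -3))) = (46837 + 40996)/(-27365 - 36) = 87833/(-27401) = 87833*(-1/27401) = -87833/27401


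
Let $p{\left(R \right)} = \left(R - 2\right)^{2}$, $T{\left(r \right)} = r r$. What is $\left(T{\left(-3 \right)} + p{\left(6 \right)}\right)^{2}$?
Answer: $625$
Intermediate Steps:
$T{\left(r \right)} = r^{2}$
$p{\left(R \right)} = \left(-2 + R\right)^{2}$
$\left(T{\left(-3 \right)} + p{\left(6 \right)}\right)^{2} = \left(\left(-3\right)^{2} + \left(-2 + 6\right)^{2}\right)^{2} = \left(9 + 4^{2}\right)^{2} = \left(9 + 16\right)^{2} = 25^{2} = 625$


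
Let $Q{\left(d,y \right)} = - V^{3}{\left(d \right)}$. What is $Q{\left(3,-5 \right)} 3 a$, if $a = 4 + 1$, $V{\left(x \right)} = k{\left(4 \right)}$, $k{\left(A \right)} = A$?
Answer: $-960$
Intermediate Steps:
$V{\left(x \right)} = 4$
$a = 5$
$Q{\left(d,y \right)} = -64$ ($Q{\left(d,y \right)} = - 4^{3} = \left(-1\right) 64 = -64$)
$Q{\left(3,-5 \right)} 3 a = \left(-64\right) 3 \cdot 5 = \left(-192\right) 5 = -960$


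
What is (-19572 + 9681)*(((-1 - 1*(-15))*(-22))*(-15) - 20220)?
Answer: 154299600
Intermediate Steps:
(-19572 + 9681)*(((-1 - 1*(-15))*(-22))*(-15) - 20220) = -9891*(((-1 + 15)*(-22))*(-15) - 20220) = -9891*((14*(-22))*(-15) - 20220) = -9891*(-308*(-15) - 20220) = -9891*(4620 - 20220) = -9891*(-15600) = 154299600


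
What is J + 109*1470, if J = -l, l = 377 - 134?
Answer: 159987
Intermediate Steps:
l = 243
J = -243 (J = -1*243 = -243)
J + 109*1470 = -243 + 109*1470 = -243 + 160230 = 159987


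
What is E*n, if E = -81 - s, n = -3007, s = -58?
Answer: 69161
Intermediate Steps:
E = -23 (E = -81 - 1*(-58) = -81 + 58 = -23)
E*n = -23*(-3007) = 69161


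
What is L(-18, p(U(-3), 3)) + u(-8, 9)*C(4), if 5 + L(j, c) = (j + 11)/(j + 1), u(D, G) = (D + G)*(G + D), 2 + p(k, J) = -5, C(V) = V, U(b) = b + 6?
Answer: -10/17 ≈ -0.58823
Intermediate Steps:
U(b) = 6 + b
p(k, J) = -7 (p(k, J) = -2 - 5 = -7)
u(D, G) = (D + G)² (u(D, G) = (D + G)*(D + G) = (D + G)²)
L(j, c) = -5 + (11 + j)/(1 + j) (L(j, c) = -5 + (j + 11)/(j + 1) = -5 + (11 + j)/(1 + j))
L(-18, p(U(-3), 3)) + u(-8, 9)*C(4) = 2*(3 - 2*(-18))/(1 - 18) + (-8 + 9)²*4 = 2*(3 + 36)/(-17) + 1²*4 = 2*(-1/17)*39 + 1*4 = -78/17 + 4 = -10/17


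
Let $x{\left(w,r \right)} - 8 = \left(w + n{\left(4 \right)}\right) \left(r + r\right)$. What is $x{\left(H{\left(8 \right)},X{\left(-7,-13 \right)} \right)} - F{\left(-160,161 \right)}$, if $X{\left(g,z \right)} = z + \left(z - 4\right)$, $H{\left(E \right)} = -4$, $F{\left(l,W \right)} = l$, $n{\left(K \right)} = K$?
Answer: $168$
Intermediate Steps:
$X{\left(g,z \right)} = -4 + 2 z$ ($X{\left(g,z \right)} = z + \left(z - 4\right) = z + \left(-4 + z\right) = -4 + 2 z$)
$x{\left(w,r \right)} = 8 + 2 r \left(4 + w\right)$ ($x{\left(w,r \right)} = 8 + \left(w + 4\right) \left(r + r\right) = 8 + \left(4 + w\right) 2 r = 8 + 2 r \left(4 + w\right)$)
$x{\left(H{\left(8 \right)},X{\left(-7,-13 \right)} \right)} - F{\left(-160,161 \right)} = \left(8 + 8 \left(-4 + 2 \left(-13\right)\right) + 2 \left(-4 + 2 \left(-13\right)\right) \left(-4\right)\right) - -160 = \left(8 + 8 \left(-4 - 26\right) + 2 \left(-4 - 26\right) \left(-4\right)\right) + 160 = \left(8 + 8 \left(-30\right) + 2 \left(-30\right) \left(-4\right)\right) + 160 = \left(8 - 240 + 240\right) + 160 = 8 + 160 = 168$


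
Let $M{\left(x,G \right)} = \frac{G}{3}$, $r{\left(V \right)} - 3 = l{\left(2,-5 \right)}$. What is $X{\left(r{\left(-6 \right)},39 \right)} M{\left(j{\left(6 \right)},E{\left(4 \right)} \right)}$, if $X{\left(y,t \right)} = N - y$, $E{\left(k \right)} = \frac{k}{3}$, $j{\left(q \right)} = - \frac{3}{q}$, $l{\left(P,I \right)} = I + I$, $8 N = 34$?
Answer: $5$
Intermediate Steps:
$N = \frac{17}{4}$ ($N = \frac{1}{8} \cdot 34 = \frac{17}{4} \approx 4.25$)
$l{\left(P,I \right)} = 2 I$
$r{\left(V \right)} = -7$ ($r{\left(V \right)} = 3 + 2 \left(-5\right) = 3 - 10 = -7$)
$E{\left(k \right)} = \frac{k}{3}$ ($E{\left(k \right)} = k \frac{1}{3} = \frac{k}{3}$)
$M{\left(x,G \right)} = \frac{G}{3}$ ($M{\left(x,G \right)} = G \frac{1}{3} = \frac{G}{3}$)
$X{\left(y,t \right)} = \frac{17}{4} - y$
$X{\left(r{\left(-6 \right)},39 \right)} M{\left(j{\left(6 \right)},E{\left(4 \right)} \right)} = \left(\frac{17}{4} - -7\right) \frac{\frac{1}{3} \cdot 4}{3} = \left(\frac{17}{4} + 7\right) \frac{1}{3} \cdot \frac{4}{3} = \frac{45}{4} \cdot \frac{4}{9} = 5$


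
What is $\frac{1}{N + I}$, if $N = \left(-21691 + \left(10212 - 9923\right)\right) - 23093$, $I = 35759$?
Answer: $- \frac{1}{8736} \approx -0.00011447$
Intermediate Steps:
$N = -44495$ ($N = \left(-21691 + 289\right) - 23093 = -21402 - 23093 = -44495$)
$\frac{1}{N + I} = \frac{1}{-44495 + 35759} = \frac{1}{-8736} = - \frac{1}{8736}$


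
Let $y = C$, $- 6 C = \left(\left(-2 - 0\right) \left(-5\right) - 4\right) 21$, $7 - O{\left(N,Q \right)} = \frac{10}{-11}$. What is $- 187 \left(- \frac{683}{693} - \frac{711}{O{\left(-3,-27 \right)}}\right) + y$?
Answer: $\frac{31011419}{1827} \approx 16974.0$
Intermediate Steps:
$O{\left(N,Q \right)} = \frac{87}{11}$ ($O{\left(N,Q \right)} = 7 - \frac{10}{-11} = 7 - 10 \left(- \frac{1}{11}\right) = 7 - - \frac{10}{11} = 7 + \frac{10}{11} = \frac{87}{11}$)
$C = -21$ ($C = - \frac{\left(\left(-2 - 0\right) \left(-5\right) - 4\right) 21}{6} = - \frac{\left(\left(-2 + 0\right) \left(-5\right) - 4\right) 21}{6} = - \frac{\left(\left(-2\right) \left(-5\right) - 4\right) 21}{6} = - \frac{\left(10 - 4\right) 21}{6} = - \frac{6 \cdot 21}{6} = \left(- \frac{1}{6}\right) 126 = -21$)
$y = -21$
$- 187 \left(- \frac{683}{693} - \frac{711}{O{\left(-3,-27 \right)}}\right) + y = - 187 \left(- \frac{683}{693} - \frac{711}{\frac{87}{11}}\right) - 21 = - 187 \left(\left(-683\right) \frac{1}{693} - \frac{2607}{29}\right) - 21 = - 187 \left(- \frac{683}{693} - \frac{2607}{29}\right) - 21 = \left(-187\right) \left(- \frac{1826458}{20097}\right) - 21 = \frac{31049786}{1827} - 21 = \frac{31011419}{1827}$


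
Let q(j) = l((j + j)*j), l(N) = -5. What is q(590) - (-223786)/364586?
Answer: -799572/182293 ≈ -4.3862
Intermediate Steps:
q(j) = -5
q(590) - (-223786)/364586 = -5 - (-223786)/364586 = -5 - 1*(-111893/182293) = -5 + 111893/182293 = -799572/182293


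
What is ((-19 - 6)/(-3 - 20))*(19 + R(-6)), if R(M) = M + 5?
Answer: 450/23 ≈ 19.565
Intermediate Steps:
R(M) = 5 + M
((-19 - 6)/(-3 - 20))*(19 + R(-6)) = ((-19 - 6)/(-3 - 20))*(19 + (5 - 6)) = (-25/(-23))*(19 - 1) = -25*(-1/23)*18 = (25/23)*18 = 450/23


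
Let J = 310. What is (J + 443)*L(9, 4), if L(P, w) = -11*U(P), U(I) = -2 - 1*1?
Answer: 24849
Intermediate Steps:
U(I) = -3 (U(I) = -2 - 1 = -3)
L(P, w) = 33 (L(P, w) = -11*(-3) = 33)
(J + 443)*L(9, 4) = (310 + 443)*33 = 753*33 = 24849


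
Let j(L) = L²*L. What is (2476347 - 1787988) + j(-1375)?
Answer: -2598921016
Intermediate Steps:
j(L) = L³
(2476347 - 1787988) + j(-1375) = (2476347 - 1787988) + (-1375)³ = 688359 - 2599609375 = -2598921016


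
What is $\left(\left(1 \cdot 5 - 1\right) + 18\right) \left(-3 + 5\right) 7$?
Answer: $308$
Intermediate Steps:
$\left(\left(1 \cdot 5 - 1\right) + 18\right) \left(-3 + 5\right) 7 = \left(\left(5 - 1\right) + 18\right) 2 \cdot 7 = \left(4 + 18\right) 14 = 22 \cdot 14 = 308$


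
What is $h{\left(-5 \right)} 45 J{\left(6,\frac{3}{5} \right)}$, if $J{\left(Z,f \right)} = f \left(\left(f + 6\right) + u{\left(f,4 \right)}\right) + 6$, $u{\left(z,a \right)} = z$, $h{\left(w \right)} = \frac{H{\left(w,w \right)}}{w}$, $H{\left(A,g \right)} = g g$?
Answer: $-2322$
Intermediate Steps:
$H{\left(A,g \right)} = g^{2}$
$h{\left(w \right)} = w$ ($h{\left(w \right)} = \frac{w^{2}}{w} = w$)
$J{\left(Z,f \right)} = 6 + f \left(6 + 2 f\right)$ ($J{\left(Z,f \right)} = f \left(\left(f + 6\right) + f\right) + 6 = f \left(\left(6 + f\right) + f\right) + 6 = f \left(6 + 2 f\right) + 6 = 6 + f \left(6 + 2 f\right)$)
$h{\left(-5 \right)} 45 J{\left(6,\frac{3}{5} \right)} = \left(-5\right) 45 \left(6 + 2 \left(\frac{3}{5}\right)^{2} + 6 \cdot \frac{3}{5}\right) = - 225 \left(6 + 2 \left(3 \cdot \frac{1}{5}\right)^{2} + 6 \cdot 3 \cdot \frac{1}{5}\right) = - 225 \left(6 + 2 \left(\frac{3}{5}\right)^{2} + 6 \cdot \frac{3}{5}\right) = - 225 \left(6 + 2 \cdot \frac{9}{25} + \frac{18}{5}\right) = - 225 \left(6 + \frac{18}{25} + \frac{18}{5}\right) = \left(-225\right) \frac{258}{25} = -2322$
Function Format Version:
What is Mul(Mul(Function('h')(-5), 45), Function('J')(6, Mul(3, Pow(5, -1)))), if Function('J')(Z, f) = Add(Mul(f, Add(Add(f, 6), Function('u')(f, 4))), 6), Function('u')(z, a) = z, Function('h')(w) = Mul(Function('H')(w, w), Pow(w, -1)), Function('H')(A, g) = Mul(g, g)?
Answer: -2322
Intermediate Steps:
Function('H')(A, g) = Pow(g, 2)
Function('h')(w) = w (Function('h')(w) = Mul(Pow(w, 2), Pow(w, -1)) = w)
Function('J')(Z, f) = Add(6, Mul(f, Add(6, Mul(2, f)))) (Function('J')(Z, f) = Add(Mul(f, Add(Add(f, 6), f)), 6) = Add(Mul(f, Add(Add(6, f), f)), 6) = Add(Mul(f, Add(6, Mul(2, f))), 6) = Add(6, Mul(f, Add(6, Mul(2, f)))))
Mul(Mul(Function('h')(-5), 45), Function('J')(6, Mul(3, Pow(5, -1)))) = Mul(Mul(-5, 45), Add(6, Mul(2, Pow(Mul(3, Pow(5, -1)), 2)), Mul(6, Mul(3, Pow(5, -1))))) = Mul(-225, Add(6, Mul(2, Pow(Mul(3, Rational(1, 5)), 2)), Mul(6, Mul(3, Rational(1, 5))))) = Mul(-225, Add(6, Mul(2, Pow(Rational(3, 5), 2)), Mul(6, Rational(3, 5)))) = Mul(-225, Add(6, Mul(2, Rational(9, 25)), Rational(18, 5))) = Mul(-225, Add(6, Rational(18, 25), Rational(18, 5))) = Mul(-225, Rational(258, 25)) = -2322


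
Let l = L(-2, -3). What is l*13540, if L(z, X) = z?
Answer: -27080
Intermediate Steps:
l = -2
l*13540 = -2*13540 = -27080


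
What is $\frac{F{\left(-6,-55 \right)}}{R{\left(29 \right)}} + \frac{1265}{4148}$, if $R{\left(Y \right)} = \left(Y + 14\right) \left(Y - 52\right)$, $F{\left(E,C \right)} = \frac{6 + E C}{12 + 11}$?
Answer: $\frac{27381227}{94354556} \approx 0.29019$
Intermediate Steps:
$F{\left(E,C \right)} = \frac{6}{23} + \frac{C E}{23}$ ($F{\left(E,C \right)} = \frac{6 + C E}{23} = \left(6 + C E\right) \frac{1}{23} = \frac{6}{23} + \frac{C E}{23}$)
$R{\left(Y \right)} = \left(-52 + Y\right) \left(14 + Y\right)$ ($R{\left(Y \right)} = \left(14 + Y\right) \left(-52 + Y\right) = \left(-52 + Y\right) \left(14 + Y\right)$)
$\frac{F{\left(-6,-55 \right)}}{R{\left(29 \right)}} + \frac{1265}{4148} = \frac{\frac{6}{23} + \frac{1}{23} \left(-55\right) \left(-6\right)}{-728 + 29^{2} - 1102} + \frac{1265}{4148} = \frac{\frac{6}{23} + \frac{330}{23}}{-728 + 841 - 1102} + 1265 \cdot \frac{1}{4148} = \frac{336}{23 \left(-989\right)} + \frac{1265}{4148} = \frac{336}{23} \left(- \frac{1}{989}\right) + \frac{1265}{4148} = - \frac{336}{22747} + \frac{1265}{4148} = \frac{27381227}{94354556}$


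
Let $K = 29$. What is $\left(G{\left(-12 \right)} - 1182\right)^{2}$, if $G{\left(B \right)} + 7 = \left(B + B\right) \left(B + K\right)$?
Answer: $2550409$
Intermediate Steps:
$G{\left(B \right)} = -7 + 2 B \left(29 + B\right)$ ($G{\left(B \right)} = -7 + \left(B + B\right) \left(B + 29\right) = -7 + 2 B \left(29 + B\right)$)
$\left(G{\left(-12 \right)} - 1182\right)^{2} = \left(\left(-7 + 2 \left(-12\right)^{2} + 58 \left(-12\right)\right) - 1182\right)^{2} = \left(\left(-7 + 2 \cdot 144 - 696\right) - 1182\right)^{2} = \left(\left(-7 + 288 - 696\right) - 1182\right)^{2} = \left(-415 - 1182\right)^{2} = \left(-1597\right)^{2} = 2550409$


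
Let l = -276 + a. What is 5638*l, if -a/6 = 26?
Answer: -2435616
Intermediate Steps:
a = -156 (a = -6*26 = -156)
l = -432 (l = -276 - 156 = -432)
5638*l = 5638*(-432) = -2435616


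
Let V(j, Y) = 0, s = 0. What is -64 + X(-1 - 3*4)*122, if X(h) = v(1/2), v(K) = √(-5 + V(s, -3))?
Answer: -64 + 122*I*√5 ≈ -64.0 + 272.8*I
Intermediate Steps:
v(K) = I*√5 (v(K) = √(-5 + 0) = √(-5) = I*√5)
X(h) = I*√5
-64 + X(-1 - 3*4)*122 = -64 + (I*√5)*122 = -64 + 122*I*√5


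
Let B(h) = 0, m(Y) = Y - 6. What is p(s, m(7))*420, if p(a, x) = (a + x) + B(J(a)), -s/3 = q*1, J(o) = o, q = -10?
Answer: 13020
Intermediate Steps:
m(Y) = -6 + Y
s = 30 (s = -(-30) = -3*(-10) = 30)
p(a, x) = a + x (p(a, x) = (a + x) + 0 = a + x)
p(s, m(7))*420 = (30 + (-6 + 7))*420 = (30 + 1)*420 = 31*420 = 13020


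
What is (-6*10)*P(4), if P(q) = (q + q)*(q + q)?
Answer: -3840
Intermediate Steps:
P(q) = 4*q**2 (P(q) = (2*q)*(2*q) = 4*q**2)
(-6*10)*P(4) = (-6*10)*(4*4**2) = -240*16 = -60*64 = -3840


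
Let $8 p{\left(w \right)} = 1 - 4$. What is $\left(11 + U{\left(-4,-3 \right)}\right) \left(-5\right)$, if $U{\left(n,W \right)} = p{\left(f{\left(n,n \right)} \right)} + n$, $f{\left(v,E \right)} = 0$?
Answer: $- \frac{265}{8} \approx -33.125$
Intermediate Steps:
$p{\left(w \right)} = - \frac{3}{8}$ ($p{\left(w \right)} = \frac{1 - 4}{8} = \frac{1}{8} \left(-3\right) = - \frac{3}{8}$)
$U{\left(n,W \right)} = - \frac{3}{8} + n$
$\left(11 + U{\left(-4,-3 \right)}\right) \left(-5\right) = \left(11 - \frac{35}{8}\right) \left(-5\right) = \frac{53}{8} \left(-5\right) = - \frac{265}{8}$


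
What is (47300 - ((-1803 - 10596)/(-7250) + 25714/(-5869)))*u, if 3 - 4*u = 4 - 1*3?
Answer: 2012740481769/85100500 ≈ 23651.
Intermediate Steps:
u = 1/2 (u = 3/4 - (4 - 1*3)/4 = 3/4 - (4 - 3)/4 = 3/4 - 1/4*1 = 3/4 - 1/4 = 1/2 ≈ 0.50000)
(47300 - ((-1803 - 10596)/(-7250) + 25714/(-5869)))*u = (47300 - ((-1803 - 10596)/(-7250) + 25714/(-5869)))*(1/2) = (47300 - (-12399*(-1/7250) + 25714*(-1/5869)))*(1/2) = (47300 - (12399/7250 - 25714/5869))*(1/2) = (47300 - 1*(-113656769/42550250))*(1/2) = (47300 + 113656769/42550250)*(1/2) = (2012740481769/42550250)*(1/2) = 2012740481769/85100500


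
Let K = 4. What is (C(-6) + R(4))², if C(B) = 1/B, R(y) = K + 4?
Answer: 2209/36 ≈ 61.361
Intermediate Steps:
R(y) = 8 (R(y) = 4 + 4 = 8)
(C(-6) + R(4))² = (1/(-6) + 8)² = (-⅙ + 8)² = (47/6)² = 2209/36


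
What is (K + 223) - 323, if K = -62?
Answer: -162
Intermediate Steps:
(K + 223) - 323 = (-62 + 223) - 323 = 161 - 323 = -162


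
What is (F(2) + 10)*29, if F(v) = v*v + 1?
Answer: 435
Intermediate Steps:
F(v) = 1 + v² (F(v) = v² + 1 = 1 + v²)
(F(2) + 10)*29 = ((1 + 2²) + 10)*29 = ((1 + 4) + 10)*29 = (5 + 10)*29 = 15*29 = 435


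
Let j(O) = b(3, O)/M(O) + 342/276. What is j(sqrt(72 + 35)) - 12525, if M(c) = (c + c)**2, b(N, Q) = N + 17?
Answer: -61641721/4922 ≈ -12524.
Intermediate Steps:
b(N, Q) = 17 + N
M(c) = 4*c**2 (M(c) = (2*c)**2 = 4*c**2)
j(O) = 57/46 + 5/O**2 (j(O) = (17 + 3)/((4*O**2)) + 342/276 = 20*(1/(4*O**2)) + 342*(1/276) = 5/O**2 + 57/46 = 57/46 + 5/O**2)
j(sqrt(72 + 35)) - 12525 = (57/46 + 5/(sqrt(72 + 35))**2) - 12525 = (57/46 + 5/(sqrt(107))**2) - 12525 = (57/46 + 5*(1/107)) - 12525 = (57/46 + 5/107) - 12525 = 6329/4922 - 12525 = -61641721/4922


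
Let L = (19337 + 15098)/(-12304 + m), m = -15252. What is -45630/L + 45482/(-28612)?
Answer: 3597459839869/98525422 ≈ 36513.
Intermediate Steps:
L = -34435/27556 (L = (19337 + 15098)/(-12304 - 15252) = 34435/(-27556) = 34435*(-1/27556) = -34435/27556 ≈ -1.2496)
-45630/L + 45482/(-28612) = -45630/(-34435/27556) + 45482/(-28612) = -45630*(-27556/34435) + 45482*(-1/28612) = 251476056/6887 - 22741/14306 = 3597459839869/98525422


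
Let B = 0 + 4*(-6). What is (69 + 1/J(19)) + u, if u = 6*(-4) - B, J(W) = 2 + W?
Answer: 1450/21 ≈ 69.048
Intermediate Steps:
B = -24 (B = 0 - 24 = -24)
u = 0 (u = 6*(-4) - 1*(-24) = -24 + 24 = 0)
(69 + 1/J(19)) + u = (69 + 1/(2 + 19)) + 0 = (69 + 1/21) + 0 = 1450/21 + 0 = 1450/21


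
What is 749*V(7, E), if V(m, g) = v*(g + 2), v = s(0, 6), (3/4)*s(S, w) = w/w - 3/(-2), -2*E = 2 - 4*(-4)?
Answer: -52430/3 ≈ -17477.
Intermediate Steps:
E = -9 (E = -(2 - 4*(-4))/2 = -(2 + 16)/2 = -1/2*18 = -9)
s(S, w) = 10/3 (s(S, w) = 4*(w/w - 3/(-2))/3 = 4*(1 - 3*(-1/2))/3 = 4*(1 + 3/2)/3 = (4/3)*(5/2) = 10/3)
v = 10/3 ≈ 3.3333
V(m, g) = 20/3 + 10*g/3 (V(m, g) = 10*(g + 2)/3 = 10*(2 + g)/3 = 20/3 + 10*g/3)
749*V(7, E) = 749*(20/3 + (10/3)*(-9)) = 749*(20/3 - 30) = 749*(-70/3) = -52430/3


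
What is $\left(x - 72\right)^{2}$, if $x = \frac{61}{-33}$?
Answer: $\frac{5938969}{1089} \approx 5453.6$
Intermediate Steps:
$x = - \frac{61}{33}$ ($x = 61 \left(- \frac{1}{33}\right) = - \frac{61}{33} \approx -1.8485$)
$\left(x - 72\right)^{2} = \left(- \frac{61}{33} - 72\right)^{2} = \left(- \frac{2437}{33}\right)^{2} = \frac{5938969}{1089}$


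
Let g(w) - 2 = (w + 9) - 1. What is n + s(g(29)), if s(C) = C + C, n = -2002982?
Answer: -2002904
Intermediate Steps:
g(w) = 10 + w (g(w) = 2 + ((w + 9) - 1) = 2 + ((9 + w) - 1) = 2 + (8 + w) = 10 + w)
s(C) = 2*C
n + s(g(29)) = -2002982 + 2*(10 + 29) = -2002982 + 2*39 = -2002982 + 78 = -2002904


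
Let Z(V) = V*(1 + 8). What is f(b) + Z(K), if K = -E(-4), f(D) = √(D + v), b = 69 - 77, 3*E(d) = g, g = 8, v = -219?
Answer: -24 + I*√227 ≈ -24.0 + 15.067*I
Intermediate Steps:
E(d) = 8/3 (E(d) = (⅓)*8 = 8/3)
b = -8
f(D) = √(-219 + D) (f(D) = √(D - 219) = √(-219 + D))
K = -8/3 (K = -1*8/3 = -8/3 ≈ -2.6667)
Z(V) = 9*V (Z(V) = V*9 = 9*V)
f(b) + Z(K) = √(-219 - 8) + 9*(-8/3) = √(-227) - 24 = I*√227 - 24 = -24 + I*√227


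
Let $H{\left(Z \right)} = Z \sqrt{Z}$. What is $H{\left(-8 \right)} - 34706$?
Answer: $-34706 - 16 i \sqrt{2} \approx -34706.0 - 22.627 i$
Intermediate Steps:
$H{\left(Z \right)} = Z^{\frac{3}{2}}$
$H{\left(-8 \right)} - 34706 = \left(-8\right)^{\frac{3}{2}} - 34706 = - 16 i \sqrt{2} - 34706 = -34706 - 16 i \sqrt{2}$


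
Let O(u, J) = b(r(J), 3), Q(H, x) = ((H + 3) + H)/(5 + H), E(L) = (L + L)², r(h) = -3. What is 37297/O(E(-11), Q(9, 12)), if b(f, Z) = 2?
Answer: 37297/2 ≈ 18649.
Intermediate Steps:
E(L) = 4*L² (E(L) = (2*L)² = 4*L²)
Q(H, x) = (3 + 2*H)/(5 + H) (Q(H, x) = ((3 + H) + H)/(5 + H) = (3 + 2*H)/(5 + H))
O(u, J) = 2
37297/O(E(-11), Q(9, 12)) = 37297/2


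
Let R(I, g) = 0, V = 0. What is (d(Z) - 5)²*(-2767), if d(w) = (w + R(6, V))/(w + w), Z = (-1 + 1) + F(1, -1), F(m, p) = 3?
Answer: -224127/4 ≈ -56032.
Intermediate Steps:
Z = 3 (Z = (-1 + 1) + 3 = 0 + 3 = 3)
d(w) = ½ (d(w) = (w + 0)/(w + w) = w/((2*w)) = w*(1/(2*w)) = ½)
(d(Z) - 5)²*(-2767) = (½ - 5)²*(-2767) = (-9/2)²*(-2767) = (81/4)*(-2767) = -224127/4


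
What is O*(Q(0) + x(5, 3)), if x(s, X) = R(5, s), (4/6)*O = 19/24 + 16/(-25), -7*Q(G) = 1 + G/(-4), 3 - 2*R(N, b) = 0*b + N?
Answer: -13/50 ≈ -0.26000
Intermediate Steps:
R(N, b) = 3/2 - N/2 (R(N, b) = 3/2 - (0*b + N)/2 = 3/2 - (0 + N)/2 = 3/2 - N/2)
Q(G) = -⅐ + G/28 (Q(G) = -(1 + G/(-4))/7 = -(1 + G*(-¼))/7 = -(1 - G/4)/7 = -⅐ + G/28)
O = 91/400 (O = 3*(19/24 + 16/(-25))/2 = 3*(19*(1/24) + 16*(-1/25))/2 = 3*(19/24 - 16/25)/2 = (3/2)*(91/600) = 91/400 ≈ 0.22750)
x(s, X) = -1 (x(s, X) = 3/2 - ½*5 = 3/2 - 5/2 = -1)
O*(Q(0) + x(5, 3)) = 91*((-⅐ + (1/28)*0) - 1)/400 = 91*((-⅐ + 0) - 1)/400 = 91*(-⅐ - 1)/400 = (91/400)*(-8/7) = -13/50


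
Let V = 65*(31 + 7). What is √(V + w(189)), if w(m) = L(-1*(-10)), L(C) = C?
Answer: 4*√155 ≈ 49.800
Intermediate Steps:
w(m) = 10 (w(m) = -1*(-10) = 10)
V = 2470 (V = 65*38 = 2470)
√(V + w(189)) = √(2470 + 10) = √2480 = 4*√155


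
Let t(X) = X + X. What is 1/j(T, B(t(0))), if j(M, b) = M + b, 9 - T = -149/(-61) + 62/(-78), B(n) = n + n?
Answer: 2379/17491 ≈ 0.13601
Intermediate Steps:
t(X) = 2*X
B(n) = 2*n
T = 17491/2379 (T = 9 - (-149/(-61) + 62/(-78)) = 9 - (-149*(-1/61) + 62*(-1/78)) = 9 - (149/61 - 31/39) = 9 - 1*3920/2379 = 9 - 3920/2379 = 17491/2379 ≈ 7.3522)
1/j(T, B(t(0))) = 1/(17491/2379 + 2*(2*0)) = 1/(17491/2379 + 2*0) = 1/(17491/2379 + 0) = 1/(17491/2379) = 2379/17491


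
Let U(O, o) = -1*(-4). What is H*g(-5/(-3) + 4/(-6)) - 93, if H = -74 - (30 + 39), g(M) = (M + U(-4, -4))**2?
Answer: -3668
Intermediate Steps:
U(O, o) = 4
g(M) = (4 + M)**2 (g(M) = (M + 4)**2 = (4 + M)**2)
H = -143 (H = -74 - 1*69 = -74 - 69 = -143)
H*g(-5/(-3) + 4/(-6)) - 93 = -143*(4 + (-5/(-3) + 4/(-6)))**2 - 93 = -143*(4 + (-5*(-1/3) + 4*(-1/6)))**2 - 93 = -143*(4 + (5/3 - 2/3))**2 - 93 = -143*(4 + 1)**2 - 93 = -143*5**2 - 93 = -143*25 - 93 = -3575 - 93 = -3668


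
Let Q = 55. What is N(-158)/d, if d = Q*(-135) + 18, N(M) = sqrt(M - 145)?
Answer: -I*sqrt(303)/7407 ≈ -0.0023501*I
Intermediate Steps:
N(M) = sqrt(-145 + M)
d = -7407 (d = 55*(-135) + 18 = -7425 + 18 = -7407)
N(-158)/d = sqrt(-145 - 158)/(-7407) = sqrt(-303)*(-1/7407) = (I*sqrt(303))*(-1/7407) = -I*sqrt(303)/7407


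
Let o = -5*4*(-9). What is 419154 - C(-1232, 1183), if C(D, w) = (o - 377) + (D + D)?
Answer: 421815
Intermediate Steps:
o = 180 (o = -20*(-9) = 180)
C(D, w) = -197 + 2*D (C(D, w) = (180 - 377) + (D + D) = -197 + 2*D)
419154 - C(-1232, 1183) = 419154 - (-197 + 2*(-1232)) = 419154 - (-197 - 2464) = 419154 - 1*(-2661) = 419154 + 2661 = 421815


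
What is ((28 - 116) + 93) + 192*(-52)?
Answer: -9979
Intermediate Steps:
((28 - 116) + 93) + 192*(-52) = (-88 + 93) - 9984 = 5 - 9984 = -9979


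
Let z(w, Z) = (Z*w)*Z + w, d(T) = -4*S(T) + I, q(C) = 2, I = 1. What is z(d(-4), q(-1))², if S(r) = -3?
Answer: 4225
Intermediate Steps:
d(T) = 13 (d(T) = -4*(-3) + 1 = 12 + 1 = 13)
z(w, Z) = w + w*Z² (z(w, Z) = w*Z² + w = w + w*Z²)
z(d(-4), q(-1))² = (13*(1 + 2²))² = (13*(1 + 4))² = (13*5)² = 65² = 4225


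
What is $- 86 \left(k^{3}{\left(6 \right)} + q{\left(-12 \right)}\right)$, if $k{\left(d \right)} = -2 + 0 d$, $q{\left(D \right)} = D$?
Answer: $1720$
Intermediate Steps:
$k{\left(d \right)} = -2$ ($k{\left(d \right)} = -2 + 0 = -2$)
$- 86 \left(k^{3}{\left(6 \right)} + q{\left(-12 \right)}\right) = - 86 \left(\left(-2\right)^{3} - 12\right) = - 86 \left(-8 - 12\right) = \left(-86\right) \left(-20\right) = 1720$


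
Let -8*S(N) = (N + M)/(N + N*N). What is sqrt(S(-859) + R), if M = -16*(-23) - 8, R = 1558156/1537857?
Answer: sqrt(64283429837419975315133)/251874320412 ≈ 1.0066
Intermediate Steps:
R = 1558156/1537857 (R = 1558156*(1/1537857) = 1558156/1537857 ≈ 1.0132)
M = 360 (M = 368 - 8 = 360)
S(N) = -(360 + N)/(8*(N + N**2)) (S(N) = -(N + 360)/(8*(N + N*N)) = -(360 + N)/(8*(N + N**2)))
sqrt(S(-859) + R) = sqrt((1/8)*(-360 - 1*(-859))/(-859*(1 - 859)) + 1558156/1537857) = sqrt((1/8)*(-1/859)*(-360 + 859)/(-858) + 1558156/1537857) = sqrt((1/8)*(-1/859)*(-1/858)*499 + 1558156/1537857) = sqrt(499/5896176 + 1558156/1537857) = sqrt(3062643134033/3022491844944) = sqrt(64283429837419975315133)/251874320412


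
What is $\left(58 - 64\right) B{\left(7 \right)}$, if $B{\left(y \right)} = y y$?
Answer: $-294$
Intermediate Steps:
$B{\left(y \right)} = y^{2}$
$\left(58 - 64\right) B{\left(7 \right)} = \left(58 - 64\right) 7^{2} = \left(-6\right) 49 = -294$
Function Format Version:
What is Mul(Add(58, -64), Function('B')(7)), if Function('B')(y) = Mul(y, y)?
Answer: -294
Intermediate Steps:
Function('B')(y) = Pow(y, 2)
Mul(Add(58, -64), Function('B')(7)) = Mul(Add(58, -64), Pow(7, 2)) = Mul(-6, 49) = -294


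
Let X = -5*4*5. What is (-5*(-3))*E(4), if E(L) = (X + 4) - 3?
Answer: -1485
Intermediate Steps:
X = -100 (X = -20*5 = -100)
E(L) = -99 (E(L) = (-100 + 4) - 3 = -96 - 3 = -99)
(-5*(-3))*E(4) = -5*(-3)*(-99) = 15*(-99) = -1485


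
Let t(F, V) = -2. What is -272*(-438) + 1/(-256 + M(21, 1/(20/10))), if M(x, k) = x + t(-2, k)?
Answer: 28235231/237 ≈ 1.1914e+5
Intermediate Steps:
M(x, k) = -2 + x (M(x, k) = x - 2 = -2 + x)
-272*(-438) + 1/(-256 + M(21, 1/(20/10))) = -272*(-438) + 1/(-256 + (-2 + 21)) = 119136 + 1/(-256 + 19) = 119136 + 1/(-237) = 119136 - 1/237 = 28235231/237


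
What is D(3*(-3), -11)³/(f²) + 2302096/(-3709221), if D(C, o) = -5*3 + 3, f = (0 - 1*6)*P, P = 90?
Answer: -522917228/834574725 ≈ -0.62657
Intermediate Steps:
f = -540 (f = (0 - 1*6)*90 = (0 - 6)*90 = -6*90 = -540)
D(C, o) = -12 (D(C, o) = -15 + 3 = -12)
D(3*(-3), -11)³/(f²) + 2302096/(-3709221) = (-12)³/((-540)²) + 2302096/(-3709221) = -1728/291600 + 2302096*(-1/3709221) = -1728*1/291600 - 2302096/3709221 = -4/675 - 2302096/3709221 = -522917228/834574725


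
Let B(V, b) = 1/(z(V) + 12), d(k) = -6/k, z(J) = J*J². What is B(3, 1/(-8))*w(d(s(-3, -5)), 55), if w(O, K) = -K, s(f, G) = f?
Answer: -55/39 ≈ -1.4103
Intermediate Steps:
z(J) = J³
B(V, b) = 1/(12 + V³) (B(V, b) = 1/(V³ + 12) = 1/(12 + V³))
B(3, 1/(-8))*w(d(s(-3, -5)), 55) = (-1*55)/(12 + 3³) = -55/(12 + 27) = -55/39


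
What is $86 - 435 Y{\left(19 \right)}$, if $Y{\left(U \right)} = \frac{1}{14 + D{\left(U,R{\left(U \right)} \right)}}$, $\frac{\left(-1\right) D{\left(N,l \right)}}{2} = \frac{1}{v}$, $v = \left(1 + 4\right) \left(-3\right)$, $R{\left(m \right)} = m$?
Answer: $\frac{11707}{212} \approx 55.222$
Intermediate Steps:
$v = -15$ ($v = 5 \left(-3\right) = -15$)
$D{\left(N,l \right)} = \frac{2}{15}$ ($D{\left(N,l \right)} = - \frac{2}{-15} = \left(-2\right) \left(- \frac{1}{15}\right) = \frac{2}{15}$)
$Y{\left(U \right)} = \frac{15}{212}$ ($Y{\left(U \right)} = \frac{1}{14 + \frac{2}{15}} = \frac{1}{\frac{212}{15}} = \frac{15}{212}$)
$86 - 435 Y{\left(19 \right)} = 86 - \frac{6525}{212} = \frac{11707}{212}$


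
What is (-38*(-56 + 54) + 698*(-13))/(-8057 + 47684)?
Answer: -8998/39627 ≈ -0.22707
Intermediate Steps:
(-38*(-56 + 54) + 698*(-13))/(-8057 + 47684) = (-38*(-2) - 9074)/39627 = (76 - 9074)*(1/39627) = -8998*1/39627 = -8998/39627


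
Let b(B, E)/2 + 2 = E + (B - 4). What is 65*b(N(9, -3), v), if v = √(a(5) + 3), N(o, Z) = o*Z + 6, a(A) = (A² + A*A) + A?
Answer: -3510 + 130*√58 ≈ -2519.9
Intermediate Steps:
a(A) = A + 2*A² (a(A) = (A² + A²) + A = 2*A² + A = A + 2*A²)
N(o, Z) = 6 + Z*o (N(o, Z) = Z*o + 6 = 6 + Z*o)
v = √58 (v = √(5*(1 + 2*5) + 3) = √(5*(1 + 10) + 3) = √(5*11 + 3) = √(55 + 3) = √58 ≈ 7.6158)
b(B, E) = -12 + 2*B + 2*E (b(B, E) = -4 + 2*(E + (B - 4)) = -4 + 2*(E + (-4 + B)) = -4 + 2*(-4 + B + E) = -4 + (-8 + 2*B + 2*E) = -12 + 2*B + 2*E)
65*b(N(9, -3), v) = 65*(-12 + 2*(6 - 3*9) + 2*√58) = 65*(-12 + 2*(6 - 27) + 2*√58) = 65*(-12 + 2*(-21) + 2*√58) = 65*(-12 - 42 + 2*√58) = 65*(-54 + 2*√58) = -3510 + 130*√58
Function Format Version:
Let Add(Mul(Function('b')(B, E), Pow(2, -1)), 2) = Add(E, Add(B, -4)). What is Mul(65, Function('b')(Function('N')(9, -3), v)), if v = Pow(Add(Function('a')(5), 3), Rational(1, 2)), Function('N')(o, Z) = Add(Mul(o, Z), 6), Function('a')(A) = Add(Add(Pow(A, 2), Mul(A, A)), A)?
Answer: Add(-3510, Mul(130, Pow(58, Rational(1, 2)))) ≈ -2519.9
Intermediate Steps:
Function('a')(A) = Add(A, Mul(2, Pow(A, 2))) (Function('a')(A) = Add(Add(Pow(A, 2), Pow(A, 2)), A) = Add(Mul(2, Pow(A, 2)), A) = Add(A, Mul(2, Pow(A, 2))))
Function('N')(o, Z) = Add(6, Mul(Z, o)) (Function('N')(o, Z) = Add(Mul(Z, o), 6) = Add(6, Mul(Z, o)))
v = Pow(58, Rational(1, 2)) (v = Pow(Add(Mul(5, Add(1, Mul(2, 5))), 3), Rational(1, 2)) = Pow(Add(Mul(5, Add(1, 10)), 3), Rational(1, 2)) = Pow(Add(Mul(5, 11), 3), Rational(1, 2)) = Pow(Add(55, 3), Rational(1, 2)) = Pow(58, Rational(1, 2)) ≈ 7.6158)
Function('b')(B, E) = Add(-12, Mul(2, B), Mul(2, E)) (Function('b')(B, E) = Add(-4, Mul(2, Add(E, Add(B, -4)))) = Add(-4, Mul(2, Add(E, Add(-4, B)))) = Add(-4, Mul(2, Add(-4, B, E))) = Add(-4, Add(-8, Mul(2, B), Mul(2, E))) = Add(-12, Mul(2, B), Mul(2, E)))
Mul(65, Function('b')(Function('N')(9, -3), v)) = Mul(65, Add(-12, Mul(2, Add(6, Mul(-3, 9))), Mul(2, Pow(58, Rational(1, 2))))) = Mul(65, Add(-12, Mul(2, Add(6, -27)), Mul(2, Pow(58, Rational(1, 2))))) = Mul(65, Add(-12, Mul(2, -21), Mul(2, Pow(58, Rational(1, 2))))) = Mul(65, Add(-12, -42, Mul(2, Pow(58, Rational(1, 2))))) = Mul(65, Add(-54, Mul(2, Pow(58, Rational(1, 2))))) = Add(-3510, Mul(130, Pow(58, Rational(1, 2))))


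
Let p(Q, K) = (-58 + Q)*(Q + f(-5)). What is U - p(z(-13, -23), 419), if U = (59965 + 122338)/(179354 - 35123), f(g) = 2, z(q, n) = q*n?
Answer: -10462478668/144231 ≈ -72540.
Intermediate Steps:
z(q, n) = n*q
p(Q, K) = (-58 + Q)*(2 + Q) (p(Q, K) = (-58 + Q)*(Q + 2) = (-58 + Q)*(2 + Q))
U = 182303/144231 ≈ 1.2640
U - p(z(-13, -23), 419) = 182303/144231 - (-116 + (-23*(-13))² - (-1288)*(-13)) = 182303/144231 - (-116 + 299² - 56*299) = 182303/144231 - (-116 + 89401 - 16744) = 182303/144231 - 1*72541 = 182303/144231 - 72541 = -10462478668/144231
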